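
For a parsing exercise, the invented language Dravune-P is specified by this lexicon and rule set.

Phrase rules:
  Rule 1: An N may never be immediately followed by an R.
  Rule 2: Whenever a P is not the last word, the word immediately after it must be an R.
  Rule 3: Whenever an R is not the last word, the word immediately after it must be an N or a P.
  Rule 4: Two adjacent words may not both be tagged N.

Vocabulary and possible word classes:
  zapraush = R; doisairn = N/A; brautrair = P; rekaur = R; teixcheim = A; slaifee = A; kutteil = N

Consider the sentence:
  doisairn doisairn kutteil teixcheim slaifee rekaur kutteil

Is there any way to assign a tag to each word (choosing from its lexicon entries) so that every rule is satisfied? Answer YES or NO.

Candidates per position — 1:doisairn {N,A}; 2:doisairn {N,A}; 3:kutteil {N}; 4:teixcheim {A}; 5:slaifee {A}; 6:rekaur {R}; 7:kutteil {N}.
One satisfying assignment: A A N A A R N.
Verifying each rule — rule 1 ok; rule 2 ok; rule 3 ok; rule 4 ok.

YES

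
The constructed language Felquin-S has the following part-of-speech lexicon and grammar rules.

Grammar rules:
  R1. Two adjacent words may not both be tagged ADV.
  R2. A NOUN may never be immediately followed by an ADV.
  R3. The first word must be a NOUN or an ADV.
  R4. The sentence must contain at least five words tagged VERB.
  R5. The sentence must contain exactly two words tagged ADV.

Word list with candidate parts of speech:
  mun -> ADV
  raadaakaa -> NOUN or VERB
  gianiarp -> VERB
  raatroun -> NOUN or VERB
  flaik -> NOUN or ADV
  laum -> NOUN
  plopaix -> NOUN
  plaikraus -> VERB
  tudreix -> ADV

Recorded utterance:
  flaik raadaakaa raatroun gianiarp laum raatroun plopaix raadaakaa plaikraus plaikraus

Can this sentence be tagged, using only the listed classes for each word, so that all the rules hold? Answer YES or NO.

NO

Candidates per position — 1:flaik {NOUN,ADV}; 2:raadaakaa {NOUN,VERB}; 3:raatroun {NOUN,VERB}; 4:gianiarp {VERB}; 5:laum {NOUN}; 6:raatroun {NOUN,VERB}; 7:plopaix {NOUN}; 8:raadaakaa {NOUN,VERB}; 9:plaikraus {VERB}; 10:plaikraus {VERB}.
Rule 5 cannot be satisfied by any choice of tags from the lexicon.
So there is no consistent tagging.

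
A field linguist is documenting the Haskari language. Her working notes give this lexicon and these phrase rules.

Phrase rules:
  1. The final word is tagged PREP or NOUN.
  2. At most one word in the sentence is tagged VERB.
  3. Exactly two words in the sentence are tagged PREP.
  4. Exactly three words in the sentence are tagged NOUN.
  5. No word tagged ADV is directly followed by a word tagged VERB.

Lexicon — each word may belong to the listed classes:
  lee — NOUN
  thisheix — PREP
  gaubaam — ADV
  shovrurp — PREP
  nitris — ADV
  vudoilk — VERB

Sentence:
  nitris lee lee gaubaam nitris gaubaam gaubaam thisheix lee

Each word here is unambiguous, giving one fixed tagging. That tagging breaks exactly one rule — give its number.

3

Fixed tagging: ADV NOUN NOUN ADV ADV ADV ADV PREP NOUN.
Rule check: R1 pass, R2 pass, R3 fail, R4 pass, R5 pass.
Only rule 3 fails.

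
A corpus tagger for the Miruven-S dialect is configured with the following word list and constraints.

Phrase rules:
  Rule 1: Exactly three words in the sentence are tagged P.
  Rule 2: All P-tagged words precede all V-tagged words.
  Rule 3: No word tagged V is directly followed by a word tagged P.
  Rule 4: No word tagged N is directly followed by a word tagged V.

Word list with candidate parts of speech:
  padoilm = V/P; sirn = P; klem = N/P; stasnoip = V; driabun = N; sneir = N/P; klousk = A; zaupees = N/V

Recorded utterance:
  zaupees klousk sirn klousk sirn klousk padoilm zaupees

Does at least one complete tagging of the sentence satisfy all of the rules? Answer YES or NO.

YES

Candidates per position — 1:zaupees {N,V}; 2:klousk {A}; 3:sirn {P}; 4:klousk {A}; 5:sirn {P}; 6:klousk {A}; 7:padoilm {V,P}; 8:zaupees {N,V}.
One satisfying assignment: N A P A P A P V.
Verifying each rule — rule 1 satisfied; rule 2 satisfied; rule 3 satisfied; rule 4 satisfied.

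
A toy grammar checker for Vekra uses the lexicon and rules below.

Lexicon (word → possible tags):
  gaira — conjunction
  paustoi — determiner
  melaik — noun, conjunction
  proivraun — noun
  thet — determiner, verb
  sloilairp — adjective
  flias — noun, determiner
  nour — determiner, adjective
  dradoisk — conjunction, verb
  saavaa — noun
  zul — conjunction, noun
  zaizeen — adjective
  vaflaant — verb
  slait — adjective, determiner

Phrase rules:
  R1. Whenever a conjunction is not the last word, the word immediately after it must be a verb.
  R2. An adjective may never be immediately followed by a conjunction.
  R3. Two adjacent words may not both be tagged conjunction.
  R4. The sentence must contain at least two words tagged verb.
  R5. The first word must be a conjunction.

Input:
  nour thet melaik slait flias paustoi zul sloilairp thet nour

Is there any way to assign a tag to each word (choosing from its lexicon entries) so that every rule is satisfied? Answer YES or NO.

Candidates per position — 1:nour {determiner,adjective}; 2:thet {determiner,verb}; 3:melaik {noun,conjunction}; 4:slait {adjective,determiner}; 5:flias {noun,determiner}; 6:paustoi {determiner}; 7:zul {conjunction,noun}; 8:sloilairp {adjective}; 9:thet {determiner,verb}; 10:nour {determiner,adjective}.
Rule 5 cannot be satisfied by any choice of tags from the lexicon.
So there is no consistent tagging.

NO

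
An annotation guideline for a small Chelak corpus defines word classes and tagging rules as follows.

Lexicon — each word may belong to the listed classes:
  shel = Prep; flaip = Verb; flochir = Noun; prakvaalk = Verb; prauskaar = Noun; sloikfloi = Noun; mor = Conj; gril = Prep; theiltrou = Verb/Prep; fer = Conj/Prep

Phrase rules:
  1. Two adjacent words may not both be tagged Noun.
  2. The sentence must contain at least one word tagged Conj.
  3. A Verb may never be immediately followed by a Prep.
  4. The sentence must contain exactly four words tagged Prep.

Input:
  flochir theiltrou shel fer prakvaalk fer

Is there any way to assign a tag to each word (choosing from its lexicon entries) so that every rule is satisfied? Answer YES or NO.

NO

Candidates per position — 1:flochir {Noun}; 2:theiltrou {Verb,Prep}; 3:shel {Prep}; 4:fer {Conj,Prep}; 5:prakvaalk {Verb}; 6:fer {Conj,Prep}.
Every candidate sequence violates at least one rule; no consistent tagging exists.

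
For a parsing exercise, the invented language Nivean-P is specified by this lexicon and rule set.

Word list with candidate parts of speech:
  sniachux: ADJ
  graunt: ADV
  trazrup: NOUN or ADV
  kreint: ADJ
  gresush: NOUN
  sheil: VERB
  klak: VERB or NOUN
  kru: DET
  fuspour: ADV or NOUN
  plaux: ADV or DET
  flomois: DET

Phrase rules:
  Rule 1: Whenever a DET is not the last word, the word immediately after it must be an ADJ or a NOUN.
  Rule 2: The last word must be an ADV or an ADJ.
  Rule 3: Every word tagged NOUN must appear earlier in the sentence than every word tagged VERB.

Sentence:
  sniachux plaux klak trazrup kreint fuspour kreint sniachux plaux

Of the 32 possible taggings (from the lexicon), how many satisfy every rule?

9

Candidates per position — 1:sniachux {ADJ}; 2:plaux {ADV,DET}; 3:klak {VERB,NOUN}; 4:trazrup {NOUN,ADV}; 5:kreint {ADJ}; 6:fuspour {ADV,NOUN}; 7:kreint {ADJ}; 8:sniachux {ADJ}; 9:plaux {ADV,DET}.
There are 32 candidate sequences in total.
Checking each against the rules leaves 9 sequences.
Count = 9.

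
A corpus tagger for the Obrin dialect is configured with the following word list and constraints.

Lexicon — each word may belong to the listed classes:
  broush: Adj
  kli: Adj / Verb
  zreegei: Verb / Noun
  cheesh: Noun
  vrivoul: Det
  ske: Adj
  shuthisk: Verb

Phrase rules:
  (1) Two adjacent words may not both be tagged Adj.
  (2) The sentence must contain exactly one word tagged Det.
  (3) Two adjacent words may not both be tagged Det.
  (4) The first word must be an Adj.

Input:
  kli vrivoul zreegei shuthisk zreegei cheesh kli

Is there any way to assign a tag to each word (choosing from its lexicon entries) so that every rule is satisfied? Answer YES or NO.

YES

Candidates per position — 1:kli {Adj,Verb}; 2:vrivoul {Det}; 3:zreegei {Verb,Noun}; 4:shuthisk {Verb}; 5:zreegei {Verb,Noun}; 6:cheesh {Noun}; 7:kli {Adj,Verb}.
One satisfying assignment: Adj Det Noun Verb Noun Noun Verb.
Checking: rule 1 ✓; rule 2 ✓; rule 3 ✓; rule 4 ✓.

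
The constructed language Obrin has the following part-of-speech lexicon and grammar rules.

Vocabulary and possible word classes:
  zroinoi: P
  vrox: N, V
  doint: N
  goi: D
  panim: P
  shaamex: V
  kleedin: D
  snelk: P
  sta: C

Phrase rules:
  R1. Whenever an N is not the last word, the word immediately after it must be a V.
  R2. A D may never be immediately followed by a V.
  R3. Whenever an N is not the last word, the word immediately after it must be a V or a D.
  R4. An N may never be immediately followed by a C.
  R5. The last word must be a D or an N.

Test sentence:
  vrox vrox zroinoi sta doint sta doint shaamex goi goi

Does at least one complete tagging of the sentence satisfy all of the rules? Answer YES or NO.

Candidates per position — 1:vrox {N,V}; 2:vrox {N,V}; 3:zroinoi {P}; 4:sta {C}; 5:doint {N}; 6:sta {C}; 7:doint {N}; 8:shaamex {V}; 9:goi {D}; 10:goi {D}.
Rule 1 cannot be satisfied by any choice of tags from the lexicon.
So there is no consistent tagging.

NO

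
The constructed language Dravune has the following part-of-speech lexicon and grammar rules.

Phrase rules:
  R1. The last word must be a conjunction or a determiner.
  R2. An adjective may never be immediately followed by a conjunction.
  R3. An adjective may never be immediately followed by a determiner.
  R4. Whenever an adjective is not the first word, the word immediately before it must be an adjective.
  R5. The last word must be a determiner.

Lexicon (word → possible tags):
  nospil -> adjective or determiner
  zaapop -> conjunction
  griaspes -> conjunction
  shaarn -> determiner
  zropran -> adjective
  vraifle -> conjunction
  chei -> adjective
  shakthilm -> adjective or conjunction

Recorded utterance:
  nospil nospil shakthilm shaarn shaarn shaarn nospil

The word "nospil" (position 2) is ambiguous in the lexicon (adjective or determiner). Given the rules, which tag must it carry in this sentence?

Candidates per position — 1:nospil {adjective,determiner}; 2:nospil {adjective,determiner}; 3:shakthilm {adjective,conjunction}; 4:shaarn {determiner}; 5:shaarn {determiner}; 6:shaarn {determiner}; 7:nospil {adjective,determiner}.
Position 3: adjective is ruled out by rule 3; that leaves conjunction.
Position 7: adjective is ruled out by rule 1; that leaves determiner.
Position 2: adjective is ruled out by rule 2; that leaves determiner.
Position 1: adjective is ruled out by rule 3; that leaves determiner.
That leaves exactly one tagging: determiner determiner conjunction determiner determiner determiner determiner.
Check: rule 1 ok; rule 2 ok; rule 3 ok; rule 4 ok; rule 5 ok.

determiner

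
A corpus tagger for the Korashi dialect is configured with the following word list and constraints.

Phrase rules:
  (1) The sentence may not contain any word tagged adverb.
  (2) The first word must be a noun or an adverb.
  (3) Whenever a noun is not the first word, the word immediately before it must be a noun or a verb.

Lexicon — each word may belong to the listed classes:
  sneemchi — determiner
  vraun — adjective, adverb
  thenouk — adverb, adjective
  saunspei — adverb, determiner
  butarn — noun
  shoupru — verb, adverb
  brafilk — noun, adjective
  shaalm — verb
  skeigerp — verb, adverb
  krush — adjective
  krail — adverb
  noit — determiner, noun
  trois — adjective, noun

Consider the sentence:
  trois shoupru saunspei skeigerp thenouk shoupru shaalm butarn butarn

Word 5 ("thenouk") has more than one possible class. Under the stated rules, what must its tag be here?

adjective

Candidates per position — 1:trois {adjective,noun}; 2:shoupru {verb,adverb}; 3:saunspei {adverb,determiner}; 4:skeigerp {verb,adverb}; 5:thenouk {adverb,adjective}; 6:shoupru {verb,adverb}; 7:shaalm {verb}; 8:butarn {noun}; 9:butarn {noun}.
Position 1: adjective is ruled out by rule 2; that leaves noun.
Position 2: adverb is ruled out by rule 1; that leaves verb.
Position 3: adverb is ruled out by rule 1; that leaves determiner.
Position 4: adverb is ruled out by rule 1; that leaves verb.
Position 5: adverb is ruled out by rule 1; that leaves adjective.
Position 6: adverb is ruled out by rule 1; that leaves verb.
The unique satisfying tagging is: noun verb determiner verb adjective verb verb noun noun.
Checking: rule 1 ✓; rule 2 ✓; rule 3 ✓.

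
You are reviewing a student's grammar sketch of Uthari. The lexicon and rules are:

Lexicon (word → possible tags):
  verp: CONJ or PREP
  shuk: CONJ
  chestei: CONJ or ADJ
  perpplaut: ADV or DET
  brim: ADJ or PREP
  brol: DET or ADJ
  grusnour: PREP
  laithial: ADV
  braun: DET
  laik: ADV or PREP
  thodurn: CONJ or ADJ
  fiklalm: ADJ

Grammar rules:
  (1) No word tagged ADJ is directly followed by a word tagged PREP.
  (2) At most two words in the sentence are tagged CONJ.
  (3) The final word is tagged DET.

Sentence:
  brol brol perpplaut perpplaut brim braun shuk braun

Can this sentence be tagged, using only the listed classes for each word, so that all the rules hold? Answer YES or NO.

Candidates per position — 1:brol {DET,ADJ}; 2:brol {DET,ADJ}; 3:perpplaut {ADV,DET}; 4:perpplaut {ADV,DET}; 5:brim {ADJ,PREP}; 6:braun {DET}; 7:shuk {CONJ}; 8:braun {DET}.
One satisfying assignment: ADJ ADJ ADV ADV ADJ DET CONJ DET.
Checking: rule 1 holds; rule 2 holds; rule 3 holds.

YES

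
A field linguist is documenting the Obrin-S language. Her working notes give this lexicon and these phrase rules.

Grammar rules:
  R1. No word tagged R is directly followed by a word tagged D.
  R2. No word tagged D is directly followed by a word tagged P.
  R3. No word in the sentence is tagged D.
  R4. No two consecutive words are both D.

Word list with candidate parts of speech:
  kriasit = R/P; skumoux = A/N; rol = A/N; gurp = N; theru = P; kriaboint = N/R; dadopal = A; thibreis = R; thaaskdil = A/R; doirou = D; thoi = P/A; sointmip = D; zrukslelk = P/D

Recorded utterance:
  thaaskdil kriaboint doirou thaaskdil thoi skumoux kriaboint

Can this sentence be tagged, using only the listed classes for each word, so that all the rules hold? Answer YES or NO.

NO

Candidates per position — 1:thaaskdil {A,R}; 2:kriaboint {N,R}; 3:doirou {D}; 4:thaaskdil {A,R}; 5:thoi {P,A}; 6:skumoux {A,N}; 7:kriaboint {N,R}.
Rule 3 cannot be satisfied by any choice of tags from the lexicon.
So there is no consistent tagging.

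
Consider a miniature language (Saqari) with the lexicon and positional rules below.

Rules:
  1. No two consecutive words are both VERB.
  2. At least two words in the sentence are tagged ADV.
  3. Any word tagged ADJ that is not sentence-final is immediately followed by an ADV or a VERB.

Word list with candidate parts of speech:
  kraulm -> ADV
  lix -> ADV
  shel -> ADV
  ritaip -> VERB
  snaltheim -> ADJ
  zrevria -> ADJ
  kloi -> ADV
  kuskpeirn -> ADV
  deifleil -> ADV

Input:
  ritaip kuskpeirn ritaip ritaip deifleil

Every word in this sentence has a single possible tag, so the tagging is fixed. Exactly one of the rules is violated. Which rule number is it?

1

Fixed tagging: VERB ADV VERB VERB ADV.
Applying the rules: R1 violated, R2 holds, R3 holds.
Only rule 1 fails.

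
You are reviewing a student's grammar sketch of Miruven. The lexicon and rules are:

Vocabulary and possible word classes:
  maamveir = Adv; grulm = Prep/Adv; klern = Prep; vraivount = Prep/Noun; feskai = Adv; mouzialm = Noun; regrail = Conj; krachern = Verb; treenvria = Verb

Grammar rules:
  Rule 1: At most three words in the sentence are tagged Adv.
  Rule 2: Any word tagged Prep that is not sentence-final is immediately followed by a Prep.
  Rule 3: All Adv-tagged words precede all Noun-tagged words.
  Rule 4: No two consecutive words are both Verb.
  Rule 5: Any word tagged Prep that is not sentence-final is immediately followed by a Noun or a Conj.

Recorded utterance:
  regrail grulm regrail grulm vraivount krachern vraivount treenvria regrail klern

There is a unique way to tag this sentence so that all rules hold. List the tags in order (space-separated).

Candidates per position — 1:regrail {Conj}; 2:grulm {Prep,Adv}; 3:regrail {Conj}; 4:grulm {Prep,Adv}; 5:vraivount {Prep,Noun}; 6:krachern {Verb}; 7:vraivount {Prep,Noun}; 8:treenvria {Verb}; 9:regrail {Conj}; 10:klern {Prep}.
Position 2: tagging it Prep would leave rule 2 unsatisfiable, so it must be Adv.
Position 4: tagging it Prep would leave rule 2 unsatisfiable, so it must be Adv.
Position 5: tagging it Prep would leave rule 2 unsatisfiable, so it must be Noun.
Position 7: tagging it Prep would leave rule 2 unsatisfiable, so it must be Noun.
The only consistent sequence is: Conj Adv Conj Adv Noun Verb Noun Verb Conj Prep.
Rule-by-rule: rule 1 holds; rule 2 holds; rule 3 holds; rule 4 holds; rule 5 holds.

Conj Adv Conj Adv Noun Verb Noun Verb Conj Prep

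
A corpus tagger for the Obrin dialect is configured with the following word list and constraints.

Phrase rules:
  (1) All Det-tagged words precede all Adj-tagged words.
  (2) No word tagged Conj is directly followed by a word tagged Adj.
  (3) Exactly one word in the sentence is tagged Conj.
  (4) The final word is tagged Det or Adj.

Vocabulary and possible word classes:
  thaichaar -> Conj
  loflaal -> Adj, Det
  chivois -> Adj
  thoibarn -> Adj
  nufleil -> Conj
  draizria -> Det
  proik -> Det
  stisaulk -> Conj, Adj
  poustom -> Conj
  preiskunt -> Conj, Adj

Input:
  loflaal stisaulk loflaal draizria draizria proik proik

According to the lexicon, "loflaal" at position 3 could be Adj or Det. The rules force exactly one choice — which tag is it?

Det

Candidates per position — 1:loflaal {Adj,Det}; 2:stisaulk {Conj,Adj}; 3:loflaal {Adj,Det}; 4:draizria {Det}; 5:draizria {Det}; 6:proik {Det}; 7:proik {Det}.
Word 1 cannot be Adj — rule 1 would then fail for every completion. It is Det.
Word 2 cannot be Adj — rule 1 would then fail for every completion. It is Conj.
Word 3 cannot be Adj — rule 1 would then fail for every completion. It is Det.
The unique satisfying tagging is: Det Conj Det Det Det Det Det.
Verifying each rule — rule 1 holds; rule 2 holds; rule 3 holds; rule 4 holds.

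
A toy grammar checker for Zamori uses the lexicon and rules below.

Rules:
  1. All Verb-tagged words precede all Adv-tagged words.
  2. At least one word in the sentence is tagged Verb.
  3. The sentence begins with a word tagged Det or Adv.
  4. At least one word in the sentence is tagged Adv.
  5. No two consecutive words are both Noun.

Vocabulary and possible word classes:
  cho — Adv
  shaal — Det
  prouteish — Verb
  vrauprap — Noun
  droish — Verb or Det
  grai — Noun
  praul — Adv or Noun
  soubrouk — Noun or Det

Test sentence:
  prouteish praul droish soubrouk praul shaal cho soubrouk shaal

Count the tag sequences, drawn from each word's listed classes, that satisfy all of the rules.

0

Candidates per position — 1:prouteish {Verb}; 2:praul {Adv,Noun}; 3:droish {Verb,Det}; 4:soubrouk {Noun,Det}; 5:praul {Adv,Noun}; 6:shaal {Det}; 7:cho {Adv}; 8:soubrouk {Noun,Det}; 9:shaal {Det}.
There are 32 candidate sequences in total.
Rule 3 cannot be satisfied by any choice of tags from the lexicon.
So there is no consistent tagging.
Count = 0.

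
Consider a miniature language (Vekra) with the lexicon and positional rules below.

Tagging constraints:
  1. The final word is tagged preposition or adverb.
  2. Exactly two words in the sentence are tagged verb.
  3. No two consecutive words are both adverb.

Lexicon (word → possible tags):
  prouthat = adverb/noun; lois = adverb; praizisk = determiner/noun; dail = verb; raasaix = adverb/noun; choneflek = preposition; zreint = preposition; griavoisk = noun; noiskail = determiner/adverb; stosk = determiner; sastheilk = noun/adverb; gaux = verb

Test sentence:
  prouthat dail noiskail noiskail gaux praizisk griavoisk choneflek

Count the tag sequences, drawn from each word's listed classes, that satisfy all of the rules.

12

Candidates per position — 1:prouthat {adverb,noun}; 2:dail {verb}; 3:noiskail {determiner,adverb}; 4:noiskail {determiner,adverb}; 5:gaux {verb}; 6:praizisk {determiner,noun}; 7:griavoisk {noun}; 8:choneflek {preposition}.
There are 16 candidate sequences in total.
Checking each against the rules leaves 12 sequences.
Count = 12.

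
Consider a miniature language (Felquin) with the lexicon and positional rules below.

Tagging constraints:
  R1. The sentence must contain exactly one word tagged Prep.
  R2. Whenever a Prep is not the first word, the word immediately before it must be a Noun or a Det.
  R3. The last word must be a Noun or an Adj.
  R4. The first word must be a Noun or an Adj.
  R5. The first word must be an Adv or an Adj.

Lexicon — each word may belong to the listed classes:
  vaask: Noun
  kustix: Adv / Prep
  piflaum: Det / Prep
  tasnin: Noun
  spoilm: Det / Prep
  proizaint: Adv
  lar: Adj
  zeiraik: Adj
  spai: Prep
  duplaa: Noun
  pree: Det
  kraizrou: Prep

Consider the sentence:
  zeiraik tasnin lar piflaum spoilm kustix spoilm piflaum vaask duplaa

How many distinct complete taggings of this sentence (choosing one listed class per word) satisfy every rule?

3

Candidates per position — 1:zeiraik {Adj}; 2:tasnin {Noun}; 3:lar {Adj}; 4:piflaum {Det,Prep}; 5:spoilm {Det,Prep}; 6:kustix {Adv,Prep}; 7:spoilm {Det,Prep}; 8:piflaum {Det,Prep}; 9:vaask {Noun}; 10:duplaa {Noun}.
There are 32 candidate sequences in total.
The sequences that satisfy every rule: Adj Noun Adj Det Det Adv Det Prep Noun Noun; Adj Noun Adj Det Det Prep Det Det Noun Noun; Adj Noun Adj Det Prep Adv Det Det Noun Noun.
Count = 3.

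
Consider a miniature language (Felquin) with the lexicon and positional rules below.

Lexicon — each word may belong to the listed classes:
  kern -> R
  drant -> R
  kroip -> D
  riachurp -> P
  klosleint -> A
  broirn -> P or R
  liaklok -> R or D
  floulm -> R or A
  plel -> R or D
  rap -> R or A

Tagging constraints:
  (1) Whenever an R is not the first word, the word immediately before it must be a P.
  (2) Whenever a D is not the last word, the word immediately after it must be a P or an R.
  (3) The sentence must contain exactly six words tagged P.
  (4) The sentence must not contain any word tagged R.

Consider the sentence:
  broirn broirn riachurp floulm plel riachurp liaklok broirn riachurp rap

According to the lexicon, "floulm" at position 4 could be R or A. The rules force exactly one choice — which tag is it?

A

Candidates per position — 1:broirn {P,R}; 2:broirn {P,R}; 3:riachurp {P}; 4:floulm {R,A}; 5:plel {R,D}; 6:riachurp {P}; 7:liaklok {R,D}; 8:broirn {P,R}; 9:riachurp {P}; 10:rap {R,A}.
If word 1 were R, no tagging could satisfy rule 3; so word 1 is P.
If word 2 were R, no tagging could satisfy rule 3; so word 2 is P.
If word 4 were R, no tagging could satisfy rule 4; so word 4 is A.
If word 5 were R, no tagging could satisfy rule 1; so word 5 is D.
If word 7 were R, no tagging could satisfy rule 4; so word 7 is D.
If word 8 were R, no tagging could satisfy rule 1; so word 8 is P.
If word 10 were R, no tagging could satisfy rule 4; so word 10 is A.
That leaves exactly one tagging: P P P A D P D P P A.
Verifying each rule — rule 1 satisfied; rule 2 satisfied; rule 3 satisfied; rule 4 satisfied.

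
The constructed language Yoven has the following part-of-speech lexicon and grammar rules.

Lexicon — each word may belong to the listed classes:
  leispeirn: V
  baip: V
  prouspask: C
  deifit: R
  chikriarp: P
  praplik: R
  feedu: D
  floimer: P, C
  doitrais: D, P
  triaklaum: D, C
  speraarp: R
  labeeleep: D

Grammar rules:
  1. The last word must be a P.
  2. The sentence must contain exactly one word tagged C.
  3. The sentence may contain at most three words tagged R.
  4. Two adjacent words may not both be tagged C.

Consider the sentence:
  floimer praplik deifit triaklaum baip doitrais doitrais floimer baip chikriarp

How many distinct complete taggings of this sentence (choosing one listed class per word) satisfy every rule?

Candidates per position — 1:floimer {P,C}; 2:praplik {R}; 3:deifit {R}; 4:triaklaum {D,C}; 5:baip {V}; 6:doitrais {D,P}; 7:doitrais {D,P}; 8:floimer {P,C}; 9:baip {V}; 10:chikriarp {P}.
There are 32 candidate sequences in total.
Checking each against the rules leaves 12 sequences.
Count = 12.

12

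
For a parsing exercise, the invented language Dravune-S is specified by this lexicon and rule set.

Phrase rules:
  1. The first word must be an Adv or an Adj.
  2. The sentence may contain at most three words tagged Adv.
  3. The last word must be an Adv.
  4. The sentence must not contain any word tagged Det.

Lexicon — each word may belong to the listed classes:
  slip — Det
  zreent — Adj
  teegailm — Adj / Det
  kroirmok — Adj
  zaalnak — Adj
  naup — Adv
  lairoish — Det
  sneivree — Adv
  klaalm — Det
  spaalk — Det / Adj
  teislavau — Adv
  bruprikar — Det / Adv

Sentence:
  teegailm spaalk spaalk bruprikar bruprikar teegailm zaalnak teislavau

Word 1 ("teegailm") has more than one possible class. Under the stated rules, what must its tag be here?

Adj

Candidates per position — 1:teegailm {Adj,Det}; 2:spaalk {Det,Adj}; 3:spaalk {Det,Adj}; 4:bruprikar {Det,Adv}; 5:bruprikar {Det,Adv}; 6:teegailm {Adj,Det}; 7:zaalnak {Adj}; 8:teislavau {Adv}.
Position 1: tagging it Det would leave rule 1 unsatisfiable, so it must be Adj.
Position 2: tagging it Det would leave rule 4 unsatisfiable, so it must be Adj.
Position 3: tagging it Det would leave rule 4 unsatisfiable, so it must be Adj.
Position 4: tagging it Det would leave rule 4 unsatisfiable, so it must be Adv.
Position 5: tagging it Det would leave rule 4 unsatisfiable, so it must be Adv.
Position 6: tagging it Det would leave rule 4 unsatisfiable, so it must be Adj.
That leaves exactly one tagging: Adj Adj Adj Adv Adv Adj Adj Adv.
Rule-by-rule: rule 1 satisfied; rule 2 satisfied; rule 3 satisfied; rule 4 satisfied.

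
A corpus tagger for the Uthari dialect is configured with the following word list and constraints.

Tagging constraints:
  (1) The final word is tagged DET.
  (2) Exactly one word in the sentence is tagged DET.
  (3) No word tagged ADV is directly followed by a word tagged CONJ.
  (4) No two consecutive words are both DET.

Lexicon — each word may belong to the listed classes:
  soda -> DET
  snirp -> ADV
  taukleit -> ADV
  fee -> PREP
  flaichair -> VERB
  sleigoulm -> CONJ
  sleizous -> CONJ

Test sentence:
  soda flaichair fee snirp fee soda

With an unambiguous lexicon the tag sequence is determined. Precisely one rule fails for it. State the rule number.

Fixed tagging: DET VERB PREP ADV PREP DET.
Checking each rule: R1 holds, R2 violated, R3 holds, R4 holds.
Only rule 2 fails.

2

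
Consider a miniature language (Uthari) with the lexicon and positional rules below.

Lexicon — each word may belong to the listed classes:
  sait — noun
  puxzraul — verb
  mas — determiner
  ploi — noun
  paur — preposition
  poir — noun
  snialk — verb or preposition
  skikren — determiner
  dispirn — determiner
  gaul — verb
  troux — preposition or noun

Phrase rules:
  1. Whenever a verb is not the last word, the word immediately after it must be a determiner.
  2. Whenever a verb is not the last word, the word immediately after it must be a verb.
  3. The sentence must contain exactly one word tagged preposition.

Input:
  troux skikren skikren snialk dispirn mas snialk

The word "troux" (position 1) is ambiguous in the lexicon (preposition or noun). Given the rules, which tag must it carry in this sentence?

Candidates per position — 1:troux {preposition,noun}; 2:skikren {determiner}; 3:skikren {determiner}; 4:snialk {verb,preposition}; 5:dispirn {determiner}; 6:mas {determiner}; 7:snialk {verb,preposition}.
Position 4: tagging it verb would leave rule 2 unsatisfiable, so it must be preposition.
Position 7: tagging it preposition would leave rule 3 unsatisfiable, so it must be verb.
Position 1: tagging it preposition would leave rule 3 unsatisfiable, so it must be noun.
The only consistent sequence is: noun determiner determiner preposition determiner determiner verb.
Verifying each rule — rule 1 ✓; rule 2 ✓; rule 3 ✓.

noun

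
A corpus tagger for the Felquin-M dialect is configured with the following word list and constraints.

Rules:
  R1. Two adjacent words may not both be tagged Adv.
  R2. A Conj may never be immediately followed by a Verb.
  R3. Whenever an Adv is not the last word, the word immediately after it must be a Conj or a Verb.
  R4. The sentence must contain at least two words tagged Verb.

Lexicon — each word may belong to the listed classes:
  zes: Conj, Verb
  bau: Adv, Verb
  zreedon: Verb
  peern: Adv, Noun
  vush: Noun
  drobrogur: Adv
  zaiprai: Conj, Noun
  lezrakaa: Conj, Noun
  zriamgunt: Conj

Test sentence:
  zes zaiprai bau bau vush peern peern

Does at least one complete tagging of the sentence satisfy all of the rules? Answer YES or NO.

Candidates per position — 1:zes {Conj,Verb}; 2:zaiprai {Conj,Noun}; 3:bau {Adv,Verb}; 4:bau {Adv,Verb}; 5:vush {Noun}; 6:peern {Adv,Noun}; 7:peern {Adv,Noun}.
One satisfying assignment: Verb Noun Verb Verb Noun Noun Noun.
Check: rule 1 ✓; rule 2 ✓; rule 3 ✓; rule 4 ✓.

YES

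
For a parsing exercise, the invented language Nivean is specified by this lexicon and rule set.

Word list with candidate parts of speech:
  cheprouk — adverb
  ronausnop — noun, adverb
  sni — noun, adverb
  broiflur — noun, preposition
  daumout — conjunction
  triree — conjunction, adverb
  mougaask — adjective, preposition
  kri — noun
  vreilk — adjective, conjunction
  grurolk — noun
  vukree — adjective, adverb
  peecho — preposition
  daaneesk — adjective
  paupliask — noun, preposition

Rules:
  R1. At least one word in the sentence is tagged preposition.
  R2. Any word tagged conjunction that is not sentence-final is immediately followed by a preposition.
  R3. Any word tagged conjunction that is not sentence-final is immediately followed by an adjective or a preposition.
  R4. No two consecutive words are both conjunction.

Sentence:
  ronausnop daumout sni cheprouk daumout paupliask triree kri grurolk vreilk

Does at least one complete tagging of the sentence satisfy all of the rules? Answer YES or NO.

Candidates per position — 1:ronausnop {noun,adverb}; 2:daumout {conjunction}; 3:sni {noun,adverb}; 4:cheprouk {adverb}; 5:daumout {conjunction}; 6:paupliask {noun,preposition}; 7:triree {conjunction,adverb}; 8:kri {noun}; 9:grurolk {noun}; 10:vreilk {adjective,conjunction}.
Rule 2 cannot be satisfied by any choice of tags from the lexicon.
So there is no consistent tagging.

NO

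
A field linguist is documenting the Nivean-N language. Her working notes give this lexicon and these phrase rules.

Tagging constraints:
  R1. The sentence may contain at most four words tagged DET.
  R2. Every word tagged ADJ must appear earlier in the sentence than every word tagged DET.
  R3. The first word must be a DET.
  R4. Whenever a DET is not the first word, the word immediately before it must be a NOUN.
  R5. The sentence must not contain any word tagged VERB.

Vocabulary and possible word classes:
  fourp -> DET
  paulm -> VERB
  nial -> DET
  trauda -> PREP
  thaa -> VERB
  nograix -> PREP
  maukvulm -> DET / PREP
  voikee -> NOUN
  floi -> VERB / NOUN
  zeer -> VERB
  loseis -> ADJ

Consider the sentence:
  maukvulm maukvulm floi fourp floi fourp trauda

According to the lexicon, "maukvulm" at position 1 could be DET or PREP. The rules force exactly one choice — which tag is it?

Candidates per position — 1:maukvulm {DET,PREP}; 2:maukvulm {DET,PREP}; 3:floi {VERB,NOUN}; 4:fourp {DET}; 5:floi {VERB,NOUN}; 6:fourp {DET}; 7:trauda {PREP}.
Position 1: tagging it PREP would leave rule 3 unsatisfiable, so it must be DET.
Position 2: tagging it DET would leave rule 4 unsatisfiable, so it must be PREP.
Position 3: tagging it VERB would leave rule 4 unsatisfiable, so it must be NOUN.
Position 5: tagging it VERB would leave rule 4 unsatisfiable, so it must be NOUN.
The unique satisfying tagging is: DET PREP NOUN DET NOUN DET PREP.
Checking: rule 1 ✓; rule 2 ✓; rule 3 ✓; rule 4 ✓; rule 5 ✓.

DET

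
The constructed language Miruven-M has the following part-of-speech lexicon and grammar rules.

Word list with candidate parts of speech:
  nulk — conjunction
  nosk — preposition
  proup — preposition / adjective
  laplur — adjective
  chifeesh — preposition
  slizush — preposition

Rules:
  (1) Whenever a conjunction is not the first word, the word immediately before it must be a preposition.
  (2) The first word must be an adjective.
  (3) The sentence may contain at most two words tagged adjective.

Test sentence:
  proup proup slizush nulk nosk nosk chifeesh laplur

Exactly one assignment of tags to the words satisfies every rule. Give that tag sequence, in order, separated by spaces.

Candidates per position — 1:proup {preposition,adjective}; 2:proup {preposition,adjective}; 3:slizush {preposition}; 4:nulk {conjunction}; 5:nosk {preposition}; 6:nosk {preposition}; 7:chifeesh {preposition}; 8:laplur {adjective}.
Word 1 cannot be preposition — rule 2 would then fail for every completion. It is adjective.
Word 2 cannot be adjective — rule 3 would then fail for every completion. It is preposition.
So the tagging must be: adjective preposition preposition conjunction preposition preposition preposition adjective.
Rule-by-rule: rule 1 holds; rule 2 holds; rule 3 holds.

adjective preposition preposition conjunction preposition preposition preposition adjective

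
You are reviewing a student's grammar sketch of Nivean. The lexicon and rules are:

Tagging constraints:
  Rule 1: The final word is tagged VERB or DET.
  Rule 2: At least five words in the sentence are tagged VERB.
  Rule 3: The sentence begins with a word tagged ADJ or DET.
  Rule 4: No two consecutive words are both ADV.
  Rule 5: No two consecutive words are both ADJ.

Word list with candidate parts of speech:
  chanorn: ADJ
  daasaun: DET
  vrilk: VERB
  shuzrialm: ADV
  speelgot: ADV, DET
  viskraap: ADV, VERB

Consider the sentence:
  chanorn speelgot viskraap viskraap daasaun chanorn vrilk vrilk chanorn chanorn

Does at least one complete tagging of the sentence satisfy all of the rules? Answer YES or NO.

NO

Candidates per position — 1:chanorn {ADJ}; 2:speelgot {ADV,DET}; 3:viskraap {ADV,VERB}; 4:viskraap {ADV,VERB}; 5:daasaun {DET}; 6:chanorn {ADJ}; 7:vrilk {VERB}; 8:vrilk {VERB}; 9:chanorn {ADJ}; 10:chanorn {ADJ}.
Rule 1 cannot be satisfied by any choice of tags from the lexicon.
So there is no consistent tagging.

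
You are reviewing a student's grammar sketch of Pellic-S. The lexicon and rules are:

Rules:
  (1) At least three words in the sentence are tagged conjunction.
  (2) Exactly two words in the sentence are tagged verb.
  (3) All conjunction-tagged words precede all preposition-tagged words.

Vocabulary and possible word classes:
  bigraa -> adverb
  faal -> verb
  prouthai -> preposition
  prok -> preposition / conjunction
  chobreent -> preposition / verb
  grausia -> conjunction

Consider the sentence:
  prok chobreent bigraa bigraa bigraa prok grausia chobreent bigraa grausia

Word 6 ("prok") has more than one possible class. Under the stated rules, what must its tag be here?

Candidates per position — 1:prok {preposition,conjunction}; 2:chobreent {preposition,verb}; 3:bigraa {adverb}; 4:bigraa {adverb}; 5:bigraa {adverb}; 6:prok {preposition,conjunction}; 7:grausia {conjunction}; 8:chobreent {preposition,verb}; 9:bigraa {adverb}; 10:grausia {conjunction}.
If word 1 were preposition, no tagging could satisfy rule 3; so word 1 is conjunction.
If word 2 were preposition, no tagging could satisfy rule 2; so word 2 is verb.
If word 6 were preposition, no tagging could satisfy rule 3; so word 6 is conjunction.
If word 8 were preposition, no tagging could satisfy rule 2; so word 8 is verb.
That leaves exactly one tagging: conjunction verb adverb adverb adverb conjunction conjunction verb adverb conjunction.
Checking: rule 1 ✓; rule 2 ✓; rule 3 ✓.

conjunction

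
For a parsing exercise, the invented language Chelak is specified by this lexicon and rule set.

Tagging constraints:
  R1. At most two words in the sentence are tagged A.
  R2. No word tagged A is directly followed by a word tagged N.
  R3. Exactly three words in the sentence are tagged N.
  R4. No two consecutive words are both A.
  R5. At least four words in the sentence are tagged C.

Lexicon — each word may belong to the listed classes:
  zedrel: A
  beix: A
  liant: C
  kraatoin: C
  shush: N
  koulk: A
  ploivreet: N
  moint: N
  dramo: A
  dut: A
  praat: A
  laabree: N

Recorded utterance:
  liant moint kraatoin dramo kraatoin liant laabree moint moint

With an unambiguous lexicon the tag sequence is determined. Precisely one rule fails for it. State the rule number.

Fixed tagging: C N C A C C N N N.
Rule check: R1 ✓, R2 ✓, R3 ✗, R4 ✓, R5 ✓.
Only rule 3 fails.

3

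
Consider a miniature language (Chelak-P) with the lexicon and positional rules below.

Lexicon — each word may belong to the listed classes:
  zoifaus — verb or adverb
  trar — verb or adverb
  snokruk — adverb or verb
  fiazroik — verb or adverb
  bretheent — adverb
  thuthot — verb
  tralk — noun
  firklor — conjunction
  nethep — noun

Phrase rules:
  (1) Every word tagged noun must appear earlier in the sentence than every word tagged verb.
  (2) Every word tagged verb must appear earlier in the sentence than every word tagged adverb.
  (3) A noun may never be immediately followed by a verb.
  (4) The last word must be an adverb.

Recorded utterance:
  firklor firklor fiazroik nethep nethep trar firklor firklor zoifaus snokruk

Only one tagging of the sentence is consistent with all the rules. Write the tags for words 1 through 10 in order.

Candidates per position — 1:firklor {conjunction}; 2:firklor {conjunction}; 3:fiazroik {verb,adverb}; 4:nethep {noun}; 5:nethep {noun}; 6:trar {verb,adverb}; 7:firklor {conjunction}; 8:firklor {conjunction}; 9:zoifaus {verb,adverb}; 10:snokruk {adverb,verb}.
Word 3 cannot be verb — rule 1 would then fail for every completion. It is adverb.
Word 6 cannot be verb — rule 2 would then fail for every completion. It is adverb.
Word 9 cannot be verb — rule 2 would then fail for every completion. It is adverb.
Word 10 cannot be verb — rule 2 would then fail for every completion. It is adverb.
That leaves exactly one tagging: conjunction conjunction adverb noun noun adverb conjunction conjunction adverb adverb.
Verifying each rule — rule 1 ok; rule 2 ok; rule 3 ok; rule 4 ok.

conjunction conjunction adverb noun noun adverb conjunction conjunction adverb adverb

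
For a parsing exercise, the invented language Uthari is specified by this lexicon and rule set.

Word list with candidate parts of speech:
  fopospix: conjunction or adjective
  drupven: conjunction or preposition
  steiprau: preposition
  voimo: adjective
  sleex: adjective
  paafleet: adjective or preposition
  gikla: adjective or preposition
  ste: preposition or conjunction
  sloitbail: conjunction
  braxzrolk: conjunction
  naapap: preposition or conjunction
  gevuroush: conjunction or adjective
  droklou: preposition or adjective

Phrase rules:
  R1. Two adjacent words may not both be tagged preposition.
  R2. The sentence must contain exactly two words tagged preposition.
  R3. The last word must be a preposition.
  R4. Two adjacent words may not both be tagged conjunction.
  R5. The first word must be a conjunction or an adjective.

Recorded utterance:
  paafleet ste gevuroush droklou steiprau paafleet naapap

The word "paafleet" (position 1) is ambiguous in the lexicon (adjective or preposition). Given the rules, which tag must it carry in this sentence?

adjective

Candidates per position — 1:paafleet {adjective,preposition}; 2:ste {preposition,conjunction}; 3:gevuroush {conjunction,adjective}; 4:droklou {preposition,adjective}; 5:steiprau {preposition}; 6:paafleet {adjective,preposition}; 7:naapap {preposition,conjunction}.
Position 1: tagging it preposition would leave rule 5 unsatisfiable, so it must be adjective.
Position 4: tagging it preposition would leave rule 1 unsatisfiable, so it must be adjective.
Position 6: tagging it preposition would leave rule 1 unsatisfiable, so it must be adjective.
Position 7: tagging it conjunction would leave rule 3 unsatisfiable, so it must be preposition.
Position 2: tagging it preposition would leave rule 2 unsatisfiable, so it must be conjunction.
Position 3: tagging it conjunction would leave rule 4 unsatisfiable, so it must be adjective.
So the tagging must be: adjective conjunction adjective adjective preposition adjective preposition.
Checking: rule 1 ok; rule 2 ok; rule 3 ok; rule 4 ok; rule 5 ok.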